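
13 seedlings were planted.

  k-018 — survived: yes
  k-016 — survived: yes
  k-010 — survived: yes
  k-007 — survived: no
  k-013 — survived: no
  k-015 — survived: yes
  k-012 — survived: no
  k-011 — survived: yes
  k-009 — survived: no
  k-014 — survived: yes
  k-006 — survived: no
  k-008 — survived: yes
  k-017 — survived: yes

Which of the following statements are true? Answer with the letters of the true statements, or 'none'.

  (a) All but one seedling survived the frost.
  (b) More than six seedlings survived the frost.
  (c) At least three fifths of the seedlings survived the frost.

(b), (c)

|A| = 13, |A ∩ B| = 8, |A ∖ B| = 5.
(a) |A ∖ B| = 1: fails.
(b) |A ∩ B| > 6: holds.
(c) |A ∩ B| / |A| ≥ 3/5: holds.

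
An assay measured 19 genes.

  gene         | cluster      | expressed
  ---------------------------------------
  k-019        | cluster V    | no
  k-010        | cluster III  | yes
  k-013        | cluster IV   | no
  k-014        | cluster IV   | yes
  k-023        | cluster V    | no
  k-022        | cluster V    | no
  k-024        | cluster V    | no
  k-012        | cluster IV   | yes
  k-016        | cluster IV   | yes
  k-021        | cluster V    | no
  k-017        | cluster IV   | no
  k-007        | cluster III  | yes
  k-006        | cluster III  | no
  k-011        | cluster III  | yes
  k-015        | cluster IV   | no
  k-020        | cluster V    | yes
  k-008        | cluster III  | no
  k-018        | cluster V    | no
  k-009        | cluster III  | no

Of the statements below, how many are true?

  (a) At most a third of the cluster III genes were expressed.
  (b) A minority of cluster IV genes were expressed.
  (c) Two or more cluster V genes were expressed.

0

(a) cluster III: |A| = 6, |A ∩ B| = 3; needs |A ∩ B| / |A| ≤ 1/3 — false.
(b) cluster IV: |A| = 6, |A ∩ B| = 3; needs |A ∩ B| < |A ∖ B| — false.
(c) cluster V: |A| = 7, |A ∩ B| = 1; needs |A ∩ B| ≥ 2 — false.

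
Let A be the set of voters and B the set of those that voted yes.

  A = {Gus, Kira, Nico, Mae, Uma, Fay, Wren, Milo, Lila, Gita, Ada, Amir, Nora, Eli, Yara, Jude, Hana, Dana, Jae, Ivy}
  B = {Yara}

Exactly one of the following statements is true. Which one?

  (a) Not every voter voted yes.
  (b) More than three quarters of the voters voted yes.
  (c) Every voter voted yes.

(a)

|A| = 20, |A ∩ B| = 1, |A ∖ B| = 19.
(a) requires A ⊄ B (|A ∖ B| ≥ 1): true.
(b) requires |A ∩ B| / |A| > 3/4: false.
(c) requires A ⊆ B, i.e. every element of A is in B (|A ∖ B| = 0): false.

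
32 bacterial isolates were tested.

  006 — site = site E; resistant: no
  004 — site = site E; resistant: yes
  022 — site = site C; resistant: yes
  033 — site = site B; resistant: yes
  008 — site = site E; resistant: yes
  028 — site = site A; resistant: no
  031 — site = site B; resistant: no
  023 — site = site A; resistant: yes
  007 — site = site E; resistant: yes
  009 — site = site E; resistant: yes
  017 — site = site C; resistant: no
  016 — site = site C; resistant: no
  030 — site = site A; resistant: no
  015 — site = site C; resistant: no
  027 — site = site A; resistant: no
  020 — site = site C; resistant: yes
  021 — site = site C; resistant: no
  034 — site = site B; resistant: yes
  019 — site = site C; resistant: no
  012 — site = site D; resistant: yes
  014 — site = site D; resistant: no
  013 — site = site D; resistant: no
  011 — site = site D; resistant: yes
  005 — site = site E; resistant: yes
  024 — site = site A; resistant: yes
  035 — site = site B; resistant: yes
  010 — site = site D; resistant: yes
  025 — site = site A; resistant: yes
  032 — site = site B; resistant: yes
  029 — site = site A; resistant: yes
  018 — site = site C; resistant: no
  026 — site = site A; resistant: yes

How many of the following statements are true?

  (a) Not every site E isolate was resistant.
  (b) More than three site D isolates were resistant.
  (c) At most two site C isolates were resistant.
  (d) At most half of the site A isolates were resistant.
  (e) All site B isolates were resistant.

(a) site E: |A| = 6, |A ∩ B| = 5; needs A ⊄ B (|A ∖ B| ≥ 1) — true.
(b) site D: |A| = 5, |A ∩ B| = 3; needs |A ∩ B| > 3 — false.
(c) site C: |A| = 8, |A ∩ B| = 2; needs |A ∩ B| ≤ 2 — true.
(d) site A: |A| = 8, |A ∩ B| = 5; needs |A ∩ B| ≤ |A ∖ B| — false.
(e) site B: |A| = 5, |A ∩ B| = 4; needs A ⊆ B, i.e. every element of A is in B (|A ∖ B| = 0) — false.

2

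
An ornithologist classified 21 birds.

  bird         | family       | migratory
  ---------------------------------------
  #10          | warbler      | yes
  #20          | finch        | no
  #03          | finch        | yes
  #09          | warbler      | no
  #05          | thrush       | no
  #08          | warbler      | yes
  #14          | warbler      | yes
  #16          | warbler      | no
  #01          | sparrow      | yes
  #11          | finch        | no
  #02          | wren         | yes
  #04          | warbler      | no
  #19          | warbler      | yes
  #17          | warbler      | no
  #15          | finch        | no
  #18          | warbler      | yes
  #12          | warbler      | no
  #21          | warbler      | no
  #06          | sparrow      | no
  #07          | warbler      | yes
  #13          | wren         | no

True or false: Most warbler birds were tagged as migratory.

False

'Most warbler birds were tagged as migratory' holds iff |A ∩ B| > |A ∖ B|.
A (the restrictor) = {#10, #09, #08, #14, #16, #04, #19, #17, #18, #12, #21, #07}, |A| = 12.
A ∩ B = {#10, #08, #14, #19, #18, #07}, so |A ∩ B| = 6.
A ∖ B = {#09, #16, #04, #17, #12, #21}, so |A ∖ B| = 6.
6 = 6, so the statement is false.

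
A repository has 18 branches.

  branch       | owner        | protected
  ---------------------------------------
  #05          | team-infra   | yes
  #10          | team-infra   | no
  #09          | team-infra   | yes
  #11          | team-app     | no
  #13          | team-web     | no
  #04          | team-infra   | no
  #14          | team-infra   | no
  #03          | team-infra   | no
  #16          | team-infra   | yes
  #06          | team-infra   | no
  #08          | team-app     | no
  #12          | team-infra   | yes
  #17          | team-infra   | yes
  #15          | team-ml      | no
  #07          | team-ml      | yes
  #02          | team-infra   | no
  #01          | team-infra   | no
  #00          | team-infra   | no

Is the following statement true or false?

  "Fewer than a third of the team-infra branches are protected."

The determiner here denotes the relation: |A ∩ B| / |A| < 1/3.
A (the restrictor) = {#05, #10, #09, #04, #14, #03, #16, #06, #12, #17, #02, #01, #00}, |A| = 13.
A ∩ B = {#05, #09, #16, #12, #17}, so |A ∩ B| = 5.
A ∖ B = {#10, #04, #14, #03, #06, #02, #01, #00}, so |A ∖ B| = 8.
|A ∩ B|/|A| = 5/13, so the statement is false.

False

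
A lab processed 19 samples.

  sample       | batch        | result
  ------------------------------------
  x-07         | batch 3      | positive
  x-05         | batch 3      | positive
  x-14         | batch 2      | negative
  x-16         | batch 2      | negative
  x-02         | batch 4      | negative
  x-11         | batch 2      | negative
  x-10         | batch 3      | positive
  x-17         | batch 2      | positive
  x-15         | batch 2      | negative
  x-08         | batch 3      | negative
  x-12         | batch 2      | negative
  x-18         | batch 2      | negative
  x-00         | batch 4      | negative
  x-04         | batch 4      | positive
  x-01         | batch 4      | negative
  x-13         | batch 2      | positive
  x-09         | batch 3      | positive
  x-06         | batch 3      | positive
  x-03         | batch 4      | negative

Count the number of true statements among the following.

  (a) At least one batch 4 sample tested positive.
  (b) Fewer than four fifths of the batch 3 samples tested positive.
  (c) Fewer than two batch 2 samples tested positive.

(a) batch 4: |A| = 5, |A ∩ B| = 1; needs A ∩ B ≠ ∅ (|A ∩ B| ≥ 1) — true.
(b) batch 3: |A| = 6, |A ∩ B| = 5; needs |A ∩ B| / |A| < 4/5 — false.
(c) batch 2: |A| = 8, |A ∩ B| = 2; needs |A ∩ B| < 2 — false.

1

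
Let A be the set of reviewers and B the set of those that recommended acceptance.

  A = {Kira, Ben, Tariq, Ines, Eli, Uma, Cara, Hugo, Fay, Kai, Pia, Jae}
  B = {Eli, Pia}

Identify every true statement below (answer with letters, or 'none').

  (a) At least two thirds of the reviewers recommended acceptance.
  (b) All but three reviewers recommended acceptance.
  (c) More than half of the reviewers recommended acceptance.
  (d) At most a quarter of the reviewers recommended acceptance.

(d)

|A| = 12, |A ∩ B| = 2, |A ∖ B| = 10.
(a) |A ∩ B| / |A| ≥ 2/3: fails.
(b) |A ∖ B| = 3: fails.
(c) |A ∩ B| > |A ∖ B|: fails.
(d) |A ∩ B| / |A| ≤ 1/4: holds.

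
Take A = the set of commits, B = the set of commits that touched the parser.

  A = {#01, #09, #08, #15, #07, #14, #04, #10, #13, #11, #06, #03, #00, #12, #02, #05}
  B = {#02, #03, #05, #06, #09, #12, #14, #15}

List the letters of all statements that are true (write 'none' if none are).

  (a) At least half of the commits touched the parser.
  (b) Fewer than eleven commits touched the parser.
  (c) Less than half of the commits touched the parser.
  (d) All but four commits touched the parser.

(a), (b)

|A| = 16, |A ∩ B| = 8, |A ∖ B| = 8.
(a) |A ∩ B| ≥ |A ∖ B|: holds.
(b) |A ∩ B| < 11: holds.
(c) |A ∩ B| < |A ∖ B|: fails.
(d) |A ∖ B| = 4: fails.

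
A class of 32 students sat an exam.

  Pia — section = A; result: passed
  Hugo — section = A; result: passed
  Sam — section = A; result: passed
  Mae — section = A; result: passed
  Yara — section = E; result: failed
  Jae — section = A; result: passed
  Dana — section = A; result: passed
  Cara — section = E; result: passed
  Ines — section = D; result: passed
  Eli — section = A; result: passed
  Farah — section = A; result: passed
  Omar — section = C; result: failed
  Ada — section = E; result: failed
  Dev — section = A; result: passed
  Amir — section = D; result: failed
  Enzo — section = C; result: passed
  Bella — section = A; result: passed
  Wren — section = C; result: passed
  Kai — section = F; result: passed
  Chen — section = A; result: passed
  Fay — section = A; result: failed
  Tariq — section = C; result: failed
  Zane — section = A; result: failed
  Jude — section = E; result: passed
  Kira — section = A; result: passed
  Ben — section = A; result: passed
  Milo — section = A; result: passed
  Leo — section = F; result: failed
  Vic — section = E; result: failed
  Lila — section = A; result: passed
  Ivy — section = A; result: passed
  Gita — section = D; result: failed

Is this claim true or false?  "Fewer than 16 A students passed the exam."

False

Truth condition: |A ∩ B| < 16.
|A| = 18, |A ∩ B| = 16, |A ∖ B| = 2.
|A ∩ B| = 16, so the statement is false.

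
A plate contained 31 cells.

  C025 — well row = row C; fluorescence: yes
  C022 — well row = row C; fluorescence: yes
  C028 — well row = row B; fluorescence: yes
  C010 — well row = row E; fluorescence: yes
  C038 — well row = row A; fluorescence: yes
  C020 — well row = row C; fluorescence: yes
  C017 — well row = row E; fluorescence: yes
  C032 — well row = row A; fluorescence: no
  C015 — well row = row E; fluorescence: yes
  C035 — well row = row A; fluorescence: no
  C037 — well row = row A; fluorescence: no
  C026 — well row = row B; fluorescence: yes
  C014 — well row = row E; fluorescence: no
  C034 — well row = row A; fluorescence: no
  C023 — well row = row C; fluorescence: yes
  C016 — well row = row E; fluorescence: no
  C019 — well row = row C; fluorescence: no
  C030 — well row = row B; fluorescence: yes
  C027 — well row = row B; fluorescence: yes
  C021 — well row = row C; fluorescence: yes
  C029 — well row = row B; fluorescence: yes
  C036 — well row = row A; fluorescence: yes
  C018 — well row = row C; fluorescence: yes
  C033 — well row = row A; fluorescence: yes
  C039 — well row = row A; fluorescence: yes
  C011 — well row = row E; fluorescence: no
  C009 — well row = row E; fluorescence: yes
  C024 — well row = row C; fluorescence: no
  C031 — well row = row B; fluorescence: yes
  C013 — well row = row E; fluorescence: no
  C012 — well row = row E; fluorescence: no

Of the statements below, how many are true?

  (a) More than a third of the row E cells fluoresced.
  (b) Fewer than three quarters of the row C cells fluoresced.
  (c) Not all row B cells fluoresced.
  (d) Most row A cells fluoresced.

1

(a) row E: |A| = 9, |A ∩ B| = 4; needs |A ∩ B| / |A| > 1/3 — true.
(b) row C: |A| = 8, |A ∩ B| = 6; needs |A ∩ B| / |A| < 3/4 — false.
(c) row B: |A| = 6, |A ∩ B| = 6; needs A ⊄ B (|A ∖ B| ≥ 1) — false.
(d) row A: |A| = 8, |A ∩ B| = 4; needs |A ∩ B| > |A ∖ B| — false.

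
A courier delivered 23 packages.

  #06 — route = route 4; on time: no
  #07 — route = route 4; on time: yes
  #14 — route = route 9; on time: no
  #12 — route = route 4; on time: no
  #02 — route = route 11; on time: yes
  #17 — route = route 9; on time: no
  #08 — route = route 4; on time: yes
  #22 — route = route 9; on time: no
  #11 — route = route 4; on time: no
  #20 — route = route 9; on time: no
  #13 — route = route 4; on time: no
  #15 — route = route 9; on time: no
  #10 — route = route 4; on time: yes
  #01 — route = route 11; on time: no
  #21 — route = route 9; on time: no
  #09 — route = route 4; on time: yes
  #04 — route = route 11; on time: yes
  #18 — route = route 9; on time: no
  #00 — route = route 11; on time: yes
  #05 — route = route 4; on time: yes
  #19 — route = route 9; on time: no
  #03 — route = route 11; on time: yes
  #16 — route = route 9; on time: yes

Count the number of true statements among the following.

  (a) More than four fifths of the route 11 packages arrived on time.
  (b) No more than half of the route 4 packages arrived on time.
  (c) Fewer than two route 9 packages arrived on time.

(a) route 11: |A| = 5, |A ∩ B| = 4; needs |A ∩ B| / |A| > 4/5 — false.
(b) route 4: |A| = 9, |A ∩ B| = 5; needs |A ∩ B| ≤ |A ∖ B| — false.
(c) route 9: |A| = 9, |A ∩ B| = 1; needs |A ∩ B| < 2 — true.

1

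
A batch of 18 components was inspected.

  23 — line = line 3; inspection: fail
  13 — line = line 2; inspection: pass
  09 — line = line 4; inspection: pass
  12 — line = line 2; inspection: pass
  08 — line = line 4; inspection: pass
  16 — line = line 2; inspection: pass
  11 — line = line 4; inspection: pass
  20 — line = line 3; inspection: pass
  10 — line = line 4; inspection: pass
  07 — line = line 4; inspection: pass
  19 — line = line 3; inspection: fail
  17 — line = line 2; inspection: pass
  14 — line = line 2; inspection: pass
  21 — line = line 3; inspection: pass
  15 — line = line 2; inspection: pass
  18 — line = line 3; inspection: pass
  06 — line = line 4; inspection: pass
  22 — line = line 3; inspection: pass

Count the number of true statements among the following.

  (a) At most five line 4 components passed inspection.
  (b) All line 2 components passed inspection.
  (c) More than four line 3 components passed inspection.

1

(a) line 4: |A| = 6, |A ∩ B| = 6; needs |A ∩ B| ≤ 5 — false.
(b) line 2: |A| = 6, |A ∩ B| = 6; needs A ⊆ B, i.e. every element of A is in B (|A ∖ B| = 0) — true.
(c) line 3: |A| = 6, |A ∩ B| = 4; needs |A ∩ B| > 4 — false.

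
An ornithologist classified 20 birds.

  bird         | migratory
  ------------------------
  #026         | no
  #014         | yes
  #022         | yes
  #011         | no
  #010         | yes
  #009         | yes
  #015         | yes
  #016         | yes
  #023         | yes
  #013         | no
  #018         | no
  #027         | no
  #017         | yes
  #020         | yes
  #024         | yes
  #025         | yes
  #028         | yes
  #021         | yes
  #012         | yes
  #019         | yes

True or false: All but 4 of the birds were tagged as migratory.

False

The determiner here denotes the relation: |A ∖ B| = 4.
|A| = 20, |A ∩ B| = 15, |A ∖ B| = 5.
|A ∖ B| = 5, so the statement is false.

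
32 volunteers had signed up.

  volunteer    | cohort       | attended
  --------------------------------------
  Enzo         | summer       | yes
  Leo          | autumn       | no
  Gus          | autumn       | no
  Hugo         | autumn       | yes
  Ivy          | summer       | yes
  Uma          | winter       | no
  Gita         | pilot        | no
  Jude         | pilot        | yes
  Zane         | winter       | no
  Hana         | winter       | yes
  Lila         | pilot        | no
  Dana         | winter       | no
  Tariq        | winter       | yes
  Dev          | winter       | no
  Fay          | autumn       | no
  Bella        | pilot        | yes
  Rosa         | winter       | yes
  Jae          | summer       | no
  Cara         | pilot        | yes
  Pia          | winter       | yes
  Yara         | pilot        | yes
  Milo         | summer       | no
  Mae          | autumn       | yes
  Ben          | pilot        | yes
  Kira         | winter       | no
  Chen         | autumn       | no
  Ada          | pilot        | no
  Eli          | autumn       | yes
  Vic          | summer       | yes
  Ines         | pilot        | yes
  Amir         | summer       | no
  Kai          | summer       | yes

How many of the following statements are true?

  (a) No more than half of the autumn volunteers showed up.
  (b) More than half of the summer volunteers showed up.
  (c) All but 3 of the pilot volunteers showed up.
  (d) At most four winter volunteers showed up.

(a) autumn: |A| = 7, |A ∩ B| = 3; needs |A ∩ B| ≤ |A ∖ B| — true.
(b) summer: |A| = 7, |A ∩ B| = 4; needs |A ∩ B| > |A ∖ B| — true.
(c) pilot: |A| = 9, |A ∩ B| = 6; needs |A ∖ B| = 3 — true.
(d) winter: |A| = 9, |A ∩ B| = 4; needs |A ∩ B| ≤ 4 — true.

4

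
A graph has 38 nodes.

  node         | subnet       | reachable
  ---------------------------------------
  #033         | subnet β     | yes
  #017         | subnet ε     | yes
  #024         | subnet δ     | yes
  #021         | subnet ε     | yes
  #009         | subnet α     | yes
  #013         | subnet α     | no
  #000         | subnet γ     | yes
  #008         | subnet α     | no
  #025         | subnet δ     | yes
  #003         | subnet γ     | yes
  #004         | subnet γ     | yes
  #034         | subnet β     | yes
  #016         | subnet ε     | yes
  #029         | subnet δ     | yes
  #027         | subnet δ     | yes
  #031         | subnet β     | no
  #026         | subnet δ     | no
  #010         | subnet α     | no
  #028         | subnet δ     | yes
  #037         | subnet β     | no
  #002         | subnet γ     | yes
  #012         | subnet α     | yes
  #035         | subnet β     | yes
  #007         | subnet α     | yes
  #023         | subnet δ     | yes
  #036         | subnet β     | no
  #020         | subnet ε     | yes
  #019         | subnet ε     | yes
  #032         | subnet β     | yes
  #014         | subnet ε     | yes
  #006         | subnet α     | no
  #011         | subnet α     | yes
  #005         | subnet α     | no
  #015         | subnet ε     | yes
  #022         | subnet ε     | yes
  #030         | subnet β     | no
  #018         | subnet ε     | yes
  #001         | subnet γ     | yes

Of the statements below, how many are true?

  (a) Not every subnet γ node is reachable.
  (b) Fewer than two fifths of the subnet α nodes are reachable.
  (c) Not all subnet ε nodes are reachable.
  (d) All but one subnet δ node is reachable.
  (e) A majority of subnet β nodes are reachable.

1

(a) subnet γ: |A| = 5, |A ∩ B| = 5; needs A ⊄ B (|A ∖ B| ≥ 1) — false.
(b) subnet α: |A| = 9, |A ∩ B| = 4; needs |A ∩ B| / |A| < 2/5 — false.
(c) subnet ε: |A| = 9, |A ∩ B| = 9; needs A ⊄ B (|A ∖ B| ≥ 1) — false.
(d) subnet δ: |A| = 7, |A ∩ B| = 6; needs |A ∖ B| = 1 — true.
(e) subnet β: |A| = 8, |A ∩ B| = 4; needs |A ∩ B| > |A ∖ B| — false.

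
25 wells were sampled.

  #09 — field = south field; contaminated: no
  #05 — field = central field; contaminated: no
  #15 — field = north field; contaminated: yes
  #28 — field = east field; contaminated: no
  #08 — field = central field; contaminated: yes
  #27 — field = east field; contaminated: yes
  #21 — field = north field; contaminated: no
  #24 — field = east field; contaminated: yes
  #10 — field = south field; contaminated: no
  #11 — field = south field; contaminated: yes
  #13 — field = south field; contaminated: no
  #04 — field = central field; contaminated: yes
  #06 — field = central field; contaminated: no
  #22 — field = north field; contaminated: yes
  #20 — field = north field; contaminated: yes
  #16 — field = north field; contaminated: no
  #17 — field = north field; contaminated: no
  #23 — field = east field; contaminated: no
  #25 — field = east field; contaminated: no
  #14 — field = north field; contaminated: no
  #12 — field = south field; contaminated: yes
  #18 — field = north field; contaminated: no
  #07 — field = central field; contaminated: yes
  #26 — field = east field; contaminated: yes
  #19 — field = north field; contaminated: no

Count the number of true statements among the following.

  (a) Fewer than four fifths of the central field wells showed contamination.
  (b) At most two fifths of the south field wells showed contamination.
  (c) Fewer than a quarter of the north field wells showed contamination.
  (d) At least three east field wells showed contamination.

(a) central field: |A| = 5, |A ∩ B| = 3; needs |A ∩ B| / |A| < 4/5 — true.
(b) south field: |A| = 5, |A ∩ B| = 2; needs |A ∩ B| / |A| ≤ 2/5 — true.
(c) north field: |A| = 9, |A ∩ B| = 3; needs |A ∩ B| / |A| < 1/4 — false.
(d) east field: |A| = 6, |A ∩ B| = 3; needs |A ∩ B| ≥ 3 — true.

3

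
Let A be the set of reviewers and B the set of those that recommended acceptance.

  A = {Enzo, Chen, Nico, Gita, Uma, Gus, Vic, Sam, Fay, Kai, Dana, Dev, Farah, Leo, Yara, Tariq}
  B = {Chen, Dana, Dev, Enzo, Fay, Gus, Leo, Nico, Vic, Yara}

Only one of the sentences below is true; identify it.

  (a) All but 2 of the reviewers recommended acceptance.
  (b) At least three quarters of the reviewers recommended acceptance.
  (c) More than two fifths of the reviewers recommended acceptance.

|A| = 16, |A ∩ B| = 10, |A ∖ B| = 6.
(a) requires |A ∖ B| = 2: false.
(b) requires |A ∩ B| / |A| ≥ 3/4: false.
(c) requires |A ∩ B| / |A| > 2/5: true.

(c)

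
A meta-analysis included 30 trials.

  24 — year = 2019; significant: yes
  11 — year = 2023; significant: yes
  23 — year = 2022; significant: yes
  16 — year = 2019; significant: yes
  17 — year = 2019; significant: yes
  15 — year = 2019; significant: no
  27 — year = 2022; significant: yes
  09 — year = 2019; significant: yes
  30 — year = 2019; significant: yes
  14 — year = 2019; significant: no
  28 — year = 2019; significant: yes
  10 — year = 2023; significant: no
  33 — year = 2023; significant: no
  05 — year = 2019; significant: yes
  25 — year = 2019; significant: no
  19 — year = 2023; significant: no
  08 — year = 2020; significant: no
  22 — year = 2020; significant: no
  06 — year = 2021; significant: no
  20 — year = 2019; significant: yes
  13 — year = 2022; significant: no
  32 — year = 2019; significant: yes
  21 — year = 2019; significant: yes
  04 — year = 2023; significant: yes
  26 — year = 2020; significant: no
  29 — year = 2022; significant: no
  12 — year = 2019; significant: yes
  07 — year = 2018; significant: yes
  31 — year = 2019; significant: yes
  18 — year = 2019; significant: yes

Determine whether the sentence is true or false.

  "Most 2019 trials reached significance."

'Most 2019 trials reached significance' holds iff |A ∩ B| > |A ∖ B|.
|A| = 16, |A ∩ B| = 13, |A ∖ B| = 3.
13 > 3, so the statement is true.

True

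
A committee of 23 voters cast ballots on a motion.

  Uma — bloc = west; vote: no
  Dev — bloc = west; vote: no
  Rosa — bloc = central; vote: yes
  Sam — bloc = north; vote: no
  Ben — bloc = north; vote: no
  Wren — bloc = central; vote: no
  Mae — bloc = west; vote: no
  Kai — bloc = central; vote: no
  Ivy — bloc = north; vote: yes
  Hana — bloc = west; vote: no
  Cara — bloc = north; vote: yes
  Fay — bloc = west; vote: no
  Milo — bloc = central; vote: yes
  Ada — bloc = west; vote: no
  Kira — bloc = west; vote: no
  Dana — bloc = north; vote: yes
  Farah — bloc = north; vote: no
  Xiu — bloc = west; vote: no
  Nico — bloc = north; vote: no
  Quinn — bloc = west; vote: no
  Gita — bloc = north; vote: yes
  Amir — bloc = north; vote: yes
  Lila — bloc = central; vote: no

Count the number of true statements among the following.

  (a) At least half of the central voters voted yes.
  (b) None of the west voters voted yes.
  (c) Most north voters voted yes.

2

(a) central: |A| = 5, |A ∩ B| = 2; needs |A ∩ B| ≥ |A ∖ B| — false.
(b) west: |A| = 9, |A ∩ B| = 0; needs A ∩ B = ∅ (|A ∩ B| = 0) — true.
(c) north: |A| = 9, |A ∩ B| = 5; needs |A ∩ B| > |A ∖ B| — true.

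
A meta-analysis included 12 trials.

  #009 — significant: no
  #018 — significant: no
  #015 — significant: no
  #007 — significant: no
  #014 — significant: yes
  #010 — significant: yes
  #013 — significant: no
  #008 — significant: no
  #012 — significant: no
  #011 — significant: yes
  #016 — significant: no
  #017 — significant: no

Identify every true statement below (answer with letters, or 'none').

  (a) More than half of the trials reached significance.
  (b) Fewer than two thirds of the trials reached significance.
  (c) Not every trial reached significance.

(b), (c)

|A| = 12, |A ∩ B| = 3, |A ∖ B| = 9.
(a) |A ∩ B| > |A ∖ B|: fails.
(b) |A ∩ B| / |A| < 2/3: holds.
(c) A ⊄ B (|A ∖ B| ≥ 1): holds.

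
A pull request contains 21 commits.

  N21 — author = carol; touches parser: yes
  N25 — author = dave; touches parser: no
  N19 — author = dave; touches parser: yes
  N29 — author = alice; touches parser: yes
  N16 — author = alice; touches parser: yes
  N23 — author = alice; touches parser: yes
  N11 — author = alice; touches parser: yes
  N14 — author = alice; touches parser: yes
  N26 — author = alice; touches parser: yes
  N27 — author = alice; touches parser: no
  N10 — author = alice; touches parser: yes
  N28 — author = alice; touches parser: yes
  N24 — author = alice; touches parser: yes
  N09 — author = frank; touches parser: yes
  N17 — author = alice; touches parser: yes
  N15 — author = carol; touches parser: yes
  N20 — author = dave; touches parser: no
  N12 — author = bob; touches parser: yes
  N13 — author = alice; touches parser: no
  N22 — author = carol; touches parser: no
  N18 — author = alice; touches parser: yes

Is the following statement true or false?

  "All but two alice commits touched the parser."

True

Truth condition: |A ∖ B| = 2.
A (the restrictor) = {N29, N16, N23, N11, N14, N26, N27, N10, N28, N24, N17, N13, N18}, |A| = 13.
A ∖ B = {N27, N13}, so |A ∖ B| = 2.
|A ∖ B| = 2, so the statement is true.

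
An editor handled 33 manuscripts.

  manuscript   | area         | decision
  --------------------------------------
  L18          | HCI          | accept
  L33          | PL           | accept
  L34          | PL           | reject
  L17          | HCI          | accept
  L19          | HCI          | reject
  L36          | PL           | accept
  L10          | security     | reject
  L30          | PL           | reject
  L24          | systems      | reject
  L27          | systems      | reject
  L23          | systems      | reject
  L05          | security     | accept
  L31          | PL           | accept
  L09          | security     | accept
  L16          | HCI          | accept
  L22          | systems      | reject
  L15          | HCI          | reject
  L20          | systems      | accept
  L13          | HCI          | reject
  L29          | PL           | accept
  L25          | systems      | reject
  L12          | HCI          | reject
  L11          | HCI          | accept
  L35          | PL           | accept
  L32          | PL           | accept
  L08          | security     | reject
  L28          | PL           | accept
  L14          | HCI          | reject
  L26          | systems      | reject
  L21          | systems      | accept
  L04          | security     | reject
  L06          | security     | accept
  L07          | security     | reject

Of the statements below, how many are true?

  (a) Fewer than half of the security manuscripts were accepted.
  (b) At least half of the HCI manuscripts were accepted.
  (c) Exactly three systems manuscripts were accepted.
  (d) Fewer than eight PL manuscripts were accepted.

2

(a) security: |A| = 7, |A ∩ B| = 3; needs |A ∩ B| < |A ∖ B| — true.
(b) HCI: |A| = 9, |A ∩ B| = 4; needs |A ∩ B| ≥ |A ∖ B| — false.
(c) systems: |A| = 8, |A ∩ B| = 2; needs |A ∩ B| = 3 — false.
(d) PL: |A| = 9, |A ∩ B| = 7; needs |A ∩ B| < 8 — true.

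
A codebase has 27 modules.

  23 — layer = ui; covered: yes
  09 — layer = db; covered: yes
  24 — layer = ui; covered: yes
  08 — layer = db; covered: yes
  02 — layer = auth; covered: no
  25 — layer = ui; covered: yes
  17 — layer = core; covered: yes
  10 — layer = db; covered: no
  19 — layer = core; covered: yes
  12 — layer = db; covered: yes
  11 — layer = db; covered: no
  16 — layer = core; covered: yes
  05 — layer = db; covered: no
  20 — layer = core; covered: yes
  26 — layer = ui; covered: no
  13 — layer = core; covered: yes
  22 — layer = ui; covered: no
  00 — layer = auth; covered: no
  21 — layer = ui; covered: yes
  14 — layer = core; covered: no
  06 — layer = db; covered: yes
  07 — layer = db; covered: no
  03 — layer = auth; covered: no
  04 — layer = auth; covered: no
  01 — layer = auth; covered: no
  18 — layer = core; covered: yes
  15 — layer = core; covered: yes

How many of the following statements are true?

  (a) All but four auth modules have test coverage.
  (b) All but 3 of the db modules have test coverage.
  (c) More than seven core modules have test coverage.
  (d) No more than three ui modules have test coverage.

0

(a) auth: |A| = 5, |A ∩ B| = 0; needs |A ∖ B| = 4 — false.
(b) db: |A| = 8, |A ∩ B| = 4; needs |A ∖ B| = 3 — false.
(c) core: |A| = 8, |A ∩ B| = 7; needs |A ∩ B| > 7 — false.
(d) ui: |A| = 6, |A ∩ B| = 4; needs |A ∩ B| ≤ 3 — false.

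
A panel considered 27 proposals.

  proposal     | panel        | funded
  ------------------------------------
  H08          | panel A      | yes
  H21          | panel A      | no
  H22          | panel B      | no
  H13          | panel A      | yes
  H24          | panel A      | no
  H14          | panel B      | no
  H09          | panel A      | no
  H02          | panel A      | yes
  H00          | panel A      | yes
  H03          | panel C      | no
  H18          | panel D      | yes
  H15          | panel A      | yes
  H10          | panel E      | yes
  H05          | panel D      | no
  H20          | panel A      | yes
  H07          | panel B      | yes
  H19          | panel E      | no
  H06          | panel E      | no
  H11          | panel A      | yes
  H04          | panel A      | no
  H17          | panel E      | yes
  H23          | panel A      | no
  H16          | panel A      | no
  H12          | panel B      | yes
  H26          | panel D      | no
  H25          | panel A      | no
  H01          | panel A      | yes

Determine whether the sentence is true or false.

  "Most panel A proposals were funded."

The determiner here denotes the relation: |A ∩ B| > |A ∖ B|.
|A| = 15, |A ∩ B| = 8, |A ∖ B| = 7.
8 > 7, so the statement is true.

True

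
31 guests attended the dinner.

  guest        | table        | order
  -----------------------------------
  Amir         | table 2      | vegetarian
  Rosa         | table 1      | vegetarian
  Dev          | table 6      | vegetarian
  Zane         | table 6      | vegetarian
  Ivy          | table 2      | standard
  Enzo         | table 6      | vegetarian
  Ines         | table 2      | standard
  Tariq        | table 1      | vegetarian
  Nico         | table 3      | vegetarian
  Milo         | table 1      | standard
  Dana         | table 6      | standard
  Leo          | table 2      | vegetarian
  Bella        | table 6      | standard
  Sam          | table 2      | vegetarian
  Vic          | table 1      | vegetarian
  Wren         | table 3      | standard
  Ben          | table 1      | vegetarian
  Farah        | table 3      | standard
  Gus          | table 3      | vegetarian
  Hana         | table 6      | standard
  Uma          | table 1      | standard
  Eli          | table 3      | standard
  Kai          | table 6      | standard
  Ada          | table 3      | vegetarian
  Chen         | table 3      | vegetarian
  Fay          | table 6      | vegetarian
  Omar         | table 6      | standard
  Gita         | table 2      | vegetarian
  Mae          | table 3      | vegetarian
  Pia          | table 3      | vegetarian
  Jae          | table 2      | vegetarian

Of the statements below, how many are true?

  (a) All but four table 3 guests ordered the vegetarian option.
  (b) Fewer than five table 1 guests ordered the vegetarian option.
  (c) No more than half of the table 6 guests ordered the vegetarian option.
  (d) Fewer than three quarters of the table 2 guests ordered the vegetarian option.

(a) table 3: |A| = 9, |A ∩ B| = 6; needs |A ∖ B| = 4 — false.
(b) table 1: |A| = 6, |A ∩ B| = 4; needs |A ∩ B| < 5 — true.
(c) table 6: |A| = 9, |A ∩ B| = 4; needs |A ∩ B| ≤ |A ∖ B| — true.
(d) table 2: |A| = 7, |A ∩ B| = 5; needs |A ∩ B| / |A| < 3/4 — true.

3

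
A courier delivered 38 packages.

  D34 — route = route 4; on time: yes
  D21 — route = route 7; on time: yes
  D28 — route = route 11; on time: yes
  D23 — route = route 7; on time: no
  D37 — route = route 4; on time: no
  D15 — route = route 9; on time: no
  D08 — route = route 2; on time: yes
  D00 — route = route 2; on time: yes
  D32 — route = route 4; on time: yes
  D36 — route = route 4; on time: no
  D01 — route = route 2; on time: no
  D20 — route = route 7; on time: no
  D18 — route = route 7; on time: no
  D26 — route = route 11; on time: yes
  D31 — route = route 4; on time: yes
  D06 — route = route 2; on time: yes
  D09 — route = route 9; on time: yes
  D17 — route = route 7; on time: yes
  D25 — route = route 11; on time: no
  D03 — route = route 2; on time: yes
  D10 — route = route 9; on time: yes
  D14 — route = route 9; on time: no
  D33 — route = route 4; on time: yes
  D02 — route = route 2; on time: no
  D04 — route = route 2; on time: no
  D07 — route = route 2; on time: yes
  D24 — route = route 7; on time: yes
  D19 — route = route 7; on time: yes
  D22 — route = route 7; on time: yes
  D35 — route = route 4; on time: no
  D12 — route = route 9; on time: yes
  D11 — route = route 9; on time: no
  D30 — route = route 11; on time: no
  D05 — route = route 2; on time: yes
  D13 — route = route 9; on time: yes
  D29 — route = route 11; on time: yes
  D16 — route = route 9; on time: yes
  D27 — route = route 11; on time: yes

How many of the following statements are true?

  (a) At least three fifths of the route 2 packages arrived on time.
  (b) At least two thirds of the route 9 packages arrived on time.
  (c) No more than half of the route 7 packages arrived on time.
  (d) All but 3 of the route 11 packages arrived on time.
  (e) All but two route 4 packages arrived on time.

(a) route 2: |A| = 9, |A ∩ B| = 6; needs |A ∩ B| / |A| ≥ 3/5 — true.
(b) route 9: |A| = 8, |A ∩ B| = 5; needs |A ∩ B| / |A| ≥ 2/3 — false.
(c) route 7: |A| = 8, |A ∩ B| = 5; needs |A ∩ B| ≤ |A ∖ B| — false.
(d) route 11: |A| = 6, |A ∩ B| = 4; needs |A ∖ B| = 3 — false.
(e) route 4: |A| = 7, |A ∩ B| = 4; needs |A ∖ B| = 2 — false.

1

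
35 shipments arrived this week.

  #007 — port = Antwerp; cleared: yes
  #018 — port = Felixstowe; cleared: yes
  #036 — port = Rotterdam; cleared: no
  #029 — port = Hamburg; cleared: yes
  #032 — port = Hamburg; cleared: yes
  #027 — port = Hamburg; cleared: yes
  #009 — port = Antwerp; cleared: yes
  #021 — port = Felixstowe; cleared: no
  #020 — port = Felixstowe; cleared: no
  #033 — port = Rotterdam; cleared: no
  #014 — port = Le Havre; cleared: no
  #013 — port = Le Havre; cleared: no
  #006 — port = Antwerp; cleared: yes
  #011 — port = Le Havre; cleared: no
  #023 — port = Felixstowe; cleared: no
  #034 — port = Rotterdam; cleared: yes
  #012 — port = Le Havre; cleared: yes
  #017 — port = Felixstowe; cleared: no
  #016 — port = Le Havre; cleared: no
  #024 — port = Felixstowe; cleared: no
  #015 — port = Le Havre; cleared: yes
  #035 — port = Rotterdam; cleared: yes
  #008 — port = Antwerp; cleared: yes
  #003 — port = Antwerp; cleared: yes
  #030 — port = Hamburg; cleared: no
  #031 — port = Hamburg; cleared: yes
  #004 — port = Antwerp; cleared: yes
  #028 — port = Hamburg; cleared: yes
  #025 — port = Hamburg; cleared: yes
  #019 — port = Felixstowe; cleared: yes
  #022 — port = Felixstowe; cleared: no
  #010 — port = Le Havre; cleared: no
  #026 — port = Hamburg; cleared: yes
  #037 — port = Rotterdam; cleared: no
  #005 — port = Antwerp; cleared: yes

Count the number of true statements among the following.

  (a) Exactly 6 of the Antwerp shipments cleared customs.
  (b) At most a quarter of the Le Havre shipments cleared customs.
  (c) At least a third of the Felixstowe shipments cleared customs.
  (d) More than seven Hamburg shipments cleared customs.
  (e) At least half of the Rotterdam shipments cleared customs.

0

(a) Antwerp: |A| = 7, |A ∩ B| = 7; needs |A ∩ B| = 6 — false.
(b) Le Havre: |A| = 7, |A ∩ B| = 2; needs |A ∩ B| / |A| ≤ 1/4 — false.
(c) Felixstowe: |A| = 8, |A ∩ B| = 2; needs |A ∩ B| / |A| ≥ 1/3 — false.
(d) Hamburg: |A| = 8, |A ∩ B| = 7; needs |A ∩ B| > 7 — false.
(e) Rotterdam: |A| = 5, |A ∩ B| = 2; needs |A ∩ B| ≥ |A ∖ B| — false.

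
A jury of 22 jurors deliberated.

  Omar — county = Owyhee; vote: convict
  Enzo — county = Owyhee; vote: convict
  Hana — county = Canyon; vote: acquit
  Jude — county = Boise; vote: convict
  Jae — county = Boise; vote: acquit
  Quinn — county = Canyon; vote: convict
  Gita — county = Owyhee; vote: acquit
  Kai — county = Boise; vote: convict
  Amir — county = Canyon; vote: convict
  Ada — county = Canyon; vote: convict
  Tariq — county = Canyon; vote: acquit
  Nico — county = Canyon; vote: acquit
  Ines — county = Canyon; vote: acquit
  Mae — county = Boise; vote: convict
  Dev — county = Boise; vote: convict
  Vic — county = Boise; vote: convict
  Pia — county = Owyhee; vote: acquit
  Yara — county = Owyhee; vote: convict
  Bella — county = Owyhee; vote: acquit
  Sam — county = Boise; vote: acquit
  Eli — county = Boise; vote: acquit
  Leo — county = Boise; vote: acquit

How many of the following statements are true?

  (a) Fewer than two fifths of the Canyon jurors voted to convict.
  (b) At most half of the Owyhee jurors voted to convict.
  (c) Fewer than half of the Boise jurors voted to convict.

(a) Canyon: |A| = 7, |A ∩ B| = 3; needs |A ∩ B| / |A| < 2/5 — false.
(b) Owyhee: |A| = 6, |A ∩ B| = 3; needs |A ∩ B| ≤ |A ∖ B| — true.
(c) Boise: |A| = 9, |A ∩ B| = 5; needs |A ∩ B| < |A ∖ B| — false.

1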